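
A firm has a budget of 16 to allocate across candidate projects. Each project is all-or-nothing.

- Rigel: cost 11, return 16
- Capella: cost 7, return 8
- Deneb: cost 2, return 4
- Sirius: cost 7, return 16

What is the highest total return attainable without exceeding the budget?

28

Capella + Deneb + Sirius: cost 7 + 2 + 7 = 16 ≤ 16, return 8 + 4 + 16 = 28.
Capella + Sirius: cost 7 + 7 = 14 ≤ 16, return 8 + 16 = 24.
Best is Capella, Deneb, and Sirius with total return 28.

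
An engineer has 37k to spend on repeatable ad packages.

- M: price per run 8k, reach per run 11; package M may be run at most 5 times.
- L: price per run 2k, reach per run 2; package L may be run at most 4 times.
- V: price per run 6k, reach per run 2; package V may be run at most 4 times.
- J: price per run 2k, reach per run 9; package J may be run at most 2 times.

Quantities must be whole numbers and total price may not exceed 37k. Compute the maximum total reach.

This is a bounded integer knapsack.
3×M, 4×L, and 2×J: price 36 ≤ 37, reach 3·11 + 4·2 + 2·9 = 59.
4×M and 2×J: price 36 ≤ 37, reach 4·11 + 2·9 = 62.
Best is 62.

62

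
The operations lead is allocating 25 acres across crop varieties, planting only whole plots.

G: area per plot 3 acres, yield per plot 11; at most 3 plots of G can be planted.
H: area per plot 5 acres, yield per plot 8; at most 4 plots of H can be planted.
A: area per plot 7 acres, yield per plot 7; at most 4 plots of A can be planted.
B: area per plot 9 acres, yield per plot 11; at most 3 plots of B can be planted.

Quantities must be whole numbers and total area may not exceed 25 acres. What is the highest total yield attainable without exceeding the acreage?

57

Take 3×G and 3×H: area 24 ≤ 25, yield 3·11 + 3·8 = 57.
G has the best ratio (11/3) and is taken to its limit of 3; remaining capacity is filled optimally with the others.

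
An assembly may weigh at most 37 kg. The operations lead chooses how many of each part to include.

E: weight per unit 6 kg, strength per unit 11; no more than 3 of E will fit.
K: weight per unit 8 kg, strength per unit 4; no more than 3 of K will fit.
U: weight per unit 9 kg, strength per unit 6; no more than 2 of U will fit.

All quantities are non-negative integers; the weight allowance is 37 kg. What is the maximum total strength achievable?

45

E has the best ratio (11/6); taking only E gives at most 3×11 = 33 (stopped by the supply cap of 3).
Mixing does better — 3×E and 2×U: weight 36 ≤ 37, strength 3·11 + 2·6 = 45.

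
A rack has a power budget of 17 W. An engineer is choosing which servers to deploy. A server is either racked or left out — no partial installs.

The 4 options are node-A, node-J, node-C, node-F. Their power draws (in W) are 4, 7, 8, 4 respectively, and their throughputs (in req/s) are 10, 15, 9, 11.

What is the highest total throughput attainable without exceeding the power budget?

node-A + node-J + node-F: power draw 4 + 7 + 4 = 15 ≤ 17, throughput 10 + 15 + 11 = 36.
node-J + node-F: power draw 7 + 4 = 11 ≤ 17, throughput 15 + 11 = 26.
node-A + node-C + node-F: power draw 4 + 8 + 4 = 16 ≤ 17, throughput 10 + 9 + 11 = 30.
Best is node-A, node-J, and node-F with total throughput 36.

36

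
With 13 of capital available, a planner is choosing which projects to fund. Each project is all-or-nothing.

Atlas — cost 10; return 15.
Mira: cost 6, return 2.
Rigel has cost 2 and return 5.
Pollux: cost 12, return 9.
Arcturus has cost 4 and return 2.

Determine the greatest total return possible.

Allowing fractional choices, the relaxed optimum would be about 20.8, but projects are indivisible.
Pollux: cost 12 ≤ 13, return 9.
Atlas: cost 10 ≤ 13, return 15.
Atlas + Rigel: cost 10 + 2 = 12 ≤ 13, return 15 + 5 = 20.
Best is Atlas and Rigel with total return 20.

20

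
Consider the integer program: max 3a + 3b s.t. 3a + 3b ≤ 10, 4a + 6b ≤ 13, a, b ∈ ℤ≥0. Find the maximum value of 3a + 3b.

9

(a,b)=(3,0) is feasible, giving 9.
(a,b)=(2,0) is feasible, giving 6.
Maximum is 9 at (a,b)=(3,0).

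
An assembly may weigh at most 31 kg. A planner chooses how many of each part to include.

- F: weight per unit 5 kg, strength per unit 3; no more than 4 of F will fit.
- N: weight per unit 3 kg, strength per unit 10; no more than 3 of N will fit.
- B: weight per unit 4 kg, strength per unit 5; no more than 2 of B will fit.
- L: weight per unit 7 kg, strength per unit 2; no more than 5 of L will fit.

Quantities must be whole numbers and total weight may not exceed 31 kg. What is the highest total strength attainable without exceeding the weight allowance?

1×F, 3×N, 2×B, and 1×L: weight 29 ≤ 31, strength 1·3 + 3·10 + 2·5 + 1·2 = 45.
2×F, 3×N, and 2×B: weight 27 ≤ 31, strength 2·3 + 3·10 + 2·5 = 46.
Best is 46.

46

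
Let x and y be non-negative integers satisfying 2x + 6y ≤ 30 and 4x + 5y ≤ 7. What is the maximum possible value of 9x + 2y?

9

(x,y)=(1,0): 2·1+6·0=2≤30, 4·1+5·0=4≤7, objective 9.
(x,y)=(0,1): 2·0+6·1=6≤30, 4·0+5·1=5≤7, objective 2.
(x,y)=(0,0): 2·0+6·0=0≤30, 4·0+5·0=0≤7, objective 0.
Maximum is 9 at (x,y)=(1,0).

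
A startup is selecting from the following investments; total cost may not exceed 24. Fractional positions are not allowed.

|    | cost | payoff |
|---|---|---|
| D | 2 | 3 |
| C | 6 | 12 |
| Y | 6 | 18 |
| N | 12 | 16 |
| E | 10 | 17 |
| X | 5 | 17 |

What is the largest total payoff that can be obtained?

55

This is an integer program with binary decision variables.
D + Y + E + X: cost 2 + 6 + 10 + 5 = 23 ≤ 24, payoff 3 + 18 + 17 + 17 = 55.
Y + N + X: cost 6 + 12 + 5 = 23 ≤ 24, payoff 18 + 16 + 17 = 51.
Y + E + X: cost 6 + 10 + 5 = 21 ≤ 24, payoff 18 + 17 + 17 = 52.
Best is D, Y, E, and X with total payoff 55.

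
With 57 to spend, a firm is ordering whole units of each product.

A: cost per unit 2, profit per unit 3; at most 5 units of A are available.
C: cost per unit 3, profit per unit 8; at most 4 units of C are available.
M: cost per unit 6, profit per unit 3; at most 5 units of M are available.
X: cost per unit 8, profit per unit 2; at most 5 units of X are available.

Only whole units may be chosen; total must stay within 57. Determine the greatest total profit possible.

62

This is a bounded integer knapsack.
5×A, 4×C, and 5×M: cost 52 ≤ 57, profit 5·3 + 4·8 + 5·3 = 62.
5×A, 4×C, 4×M, and 1×X: cost 54 ≤ 57, profit 5·3 + 4·8 + 4·3 + 1·2 = 61.
Best is 62.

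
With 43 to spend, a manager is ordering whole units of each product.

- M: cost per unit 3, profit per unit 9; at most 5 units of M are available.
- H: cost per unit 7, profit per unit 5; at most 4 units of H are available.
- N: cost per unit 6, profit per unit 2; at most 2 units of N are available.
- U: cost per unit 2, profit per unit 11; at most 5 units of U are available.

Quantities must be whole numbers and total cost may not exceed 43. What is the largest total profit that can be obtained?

U has the best ratio (11/2); taking only U gives at most 5×11 = 55 (stopped by the supply cap of 5).
Mixing does better — 5×M, 2×H, and 5×U: cost 39 ≤ 43, profit 5·9 + 2·5 + 5·11 = 110.

110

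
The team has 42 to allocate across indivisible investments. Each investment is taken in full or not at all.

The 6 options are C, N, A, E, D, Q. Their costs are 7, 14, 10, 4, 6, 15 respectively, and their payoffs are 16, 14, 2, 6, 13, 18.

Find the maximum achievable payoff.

61

Allowing fractional choices, the relaxed optimum would be about 63.0, but investments are indivisible.
C + N + D + Q: cost 7 + 14 + 6 + 15 = 42 ≤ 42, payoff 16 + 14 + 13 + 18 = 61.
C + N + E + Q: cost 7 + 14 + 4 + 15 = 40 ≤ 42, payoff 16 + 14 + 6 + 18 = 54.
C + A + E + D + Q: cost 7 + 10 + 4 + 6 + 15 = 42 ≤ 42, payoff 16 + 2 + 6 + 13 + 18 = 55.
Best is C, N, D, and Q with total payoff 61.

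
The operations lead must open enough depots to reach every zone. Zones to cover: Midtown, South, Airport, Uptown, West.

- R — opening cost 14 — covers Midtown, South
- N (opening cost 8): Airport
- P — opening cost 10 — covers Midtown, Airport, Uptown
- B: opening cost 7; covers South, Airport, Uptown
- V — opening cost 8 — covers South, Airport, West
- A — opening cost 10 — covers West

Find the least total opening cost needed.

18

The greedy cost-per-new-zone heuristic would pick B, V, and P for 25, but a cheaper cover exists.
Choose P and V: together they cover Midtown, South, Airport, Uptown, West — every zone.
Total opening cost: 10 + 8 = 18.
No cover costs less than 18.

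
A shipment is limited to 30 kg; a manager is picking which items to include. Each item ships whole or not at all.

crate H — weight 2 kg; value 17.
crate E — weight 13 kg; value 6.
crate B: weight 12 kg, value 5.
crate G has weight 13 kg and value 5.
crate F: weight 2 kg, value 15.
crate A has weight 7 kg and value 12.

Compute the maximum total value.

Treat it as a binary knapsack problem.
crate H + crate E + crate F + crate A: weight 2 + 13 + 2 + 7 = 24 ≤ 30, value 17 + 6 + 15 + 12 = 50.
crate H + crate B + crate F + crate A: weight 2 + 12 + 2 + 7 = 23 ≤ 30, value 17 + 5 + 15 + 12 = 49.
crate H + crate G + crate F + crate A: weight 2 + 13 + 2 + 7 = 24 ≤ 30, value 17 + 5 + 15 + 12 = 49.
Best is crate H, crate E, crate F, and crate A with total value 50.

50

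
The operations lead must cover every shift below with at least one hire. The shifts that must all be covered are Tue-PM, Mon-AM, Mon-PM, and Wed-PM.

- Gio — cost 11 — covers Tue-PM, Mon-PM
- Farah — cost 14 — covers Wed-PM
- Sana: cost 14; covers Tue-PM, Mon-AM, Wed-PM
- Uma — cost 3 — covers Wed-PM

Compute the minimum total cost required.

25

The greedy cost-per-new-shift heuristic would pick Uma, Gio, and Sana for 28, but a cheaper cover exists.
Choose Gio and Sana: together they cover Tue-PM, Mon-AM, Mon-PM, Wed-PM — every shift.
Total cost: 11 + 14 = 25.
No cover costs less than 25.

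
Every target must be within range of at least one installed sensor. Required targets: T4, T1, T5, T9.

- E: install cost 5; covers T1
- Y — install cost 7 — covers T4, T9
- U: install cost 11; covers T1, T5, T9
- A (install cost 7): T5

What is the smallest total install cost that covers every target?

18

The greedy cost-per-new-target heuristic would pick Y, E, and A for 19, but a cheaper cover exists.
Choose Y and U: together they cover T4, T1, T5, T9 — every target.
Total install cost: 7 + 11 = 18.
No cover costs less than 18.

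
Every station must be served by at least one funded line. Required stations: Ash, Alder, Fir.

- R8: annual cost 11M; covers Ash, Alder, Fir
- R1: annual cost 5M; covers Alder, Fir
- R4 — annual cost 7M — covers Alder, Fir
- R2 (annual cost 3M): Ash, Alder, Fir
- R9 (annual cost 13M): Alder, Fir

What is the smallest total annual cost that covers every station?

3

R2 alone covers Ash, Alder, Fir — every station.
Total annual cost: 3.
No cover costs less than 3.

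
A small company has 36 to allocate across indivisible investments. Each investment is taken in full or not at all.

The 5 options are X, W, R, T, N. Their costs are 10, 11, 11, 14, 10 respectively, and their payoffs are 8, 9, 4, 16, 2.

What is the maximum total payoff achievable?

Allowing fractional choices, the relaxed optimum would be about 33.4, but investments are indivisible.
W + R + T: cost 11 + 11 + 14 = 36 ≤ 36, payoff 9 + 4 + 16 = 29.
X + W + T: cost 10 + 11 + 14 = 35 ≤ 36, payoff 8 + 9 + 16 = 33.
Best is X, W, and T with total payoff 33.

33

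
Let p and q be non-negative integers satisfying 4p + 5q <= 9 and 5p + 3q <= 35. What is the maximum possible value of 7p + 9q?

16

(p,q)=(1,1): 4·1+5·1=9≤9, 5·1+3·1=8≤35, objective 16.
(p,q)=(2,0): 4·2+5·0=8≤9, 5·2+3·0=10≤35, objective 14.
(p,q)=(0,1): 4·0+5·1=5≤9, 5·0+3·1=3≤35, objective 9.
No feasible integer point exceeds 16.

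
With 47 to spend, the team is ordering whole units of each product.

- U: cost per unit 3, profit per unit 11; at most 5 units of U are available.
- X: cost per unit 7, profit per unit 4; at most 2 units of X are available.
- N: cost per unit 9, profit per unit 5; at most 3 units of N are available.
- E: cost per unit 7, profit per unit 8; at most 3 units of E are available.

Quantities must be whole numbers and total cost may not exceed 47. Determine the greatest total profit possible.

84

5×U, 1×N, and 3×E: cost 45 ≤ 47, profit 5·11 + 1·5 + 3·8 = 84.
5×U, 1×X, and 3×E: cost 43 ≤ 47, profit 5·11 + 1·4 + 3·8 = 83.
Best is 84.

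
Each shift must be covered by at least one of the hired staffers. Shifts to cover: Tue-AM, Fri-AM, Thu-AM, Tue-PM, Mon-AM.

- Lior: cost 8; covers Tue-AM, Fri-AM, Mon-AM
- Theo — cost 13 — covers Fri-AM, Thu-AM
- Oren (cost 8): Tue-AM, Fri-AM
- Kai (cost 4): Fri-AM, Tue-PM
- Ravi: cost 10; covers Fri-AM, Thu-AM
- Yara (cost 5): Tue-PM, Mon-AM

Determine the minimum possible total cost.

22

Choose Lior, Kai, and Ravi: together they cover Tue-AM, Fri-AM, Thu-AM, Tue-PM, Mon-AM — every shift.
Total cost: 8 + 4 + 10 = 22.
No cover costs less than 22.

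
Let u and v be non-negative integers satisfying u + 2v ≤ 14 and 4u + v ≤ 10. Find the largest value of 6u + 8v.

56

Relaxing integrality, the LP optimum is 57.71 at (u,v) = (0.857, 6.57), which is not an integer point.
(u,v)=(0,7) is feasible, giving 56.
(u,v)=(1,6) is feasible, giving 54.
Maximum is 56 at (u,v)=(0,7).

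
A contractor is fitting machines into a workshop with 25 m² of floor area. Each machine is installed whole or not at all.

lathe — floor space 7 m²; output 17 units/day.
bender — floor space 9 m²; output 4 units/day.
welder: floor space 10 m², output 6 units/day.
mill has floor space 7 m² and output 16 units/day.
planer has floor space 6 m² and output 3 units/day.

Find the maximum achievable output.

Take lathe, welder, and mill: floor space 7 + 10 + 7 = 24 ≤ 25, output 17 + 6 + 16 = 39.
No other feasible combination does better.

39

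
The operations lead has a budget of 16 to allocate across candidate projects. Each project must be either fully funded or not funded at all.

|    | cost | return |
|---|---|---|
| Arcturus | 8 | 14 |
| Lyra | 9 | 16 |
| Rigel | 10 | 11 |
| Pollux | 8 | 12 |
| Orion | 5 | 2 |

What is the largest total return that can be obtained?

Take Arcturus and Pollux: cost 8 + 8 = 16 ≤ 16, return 14 + 12 = 26.
No other feasible combination does better.

26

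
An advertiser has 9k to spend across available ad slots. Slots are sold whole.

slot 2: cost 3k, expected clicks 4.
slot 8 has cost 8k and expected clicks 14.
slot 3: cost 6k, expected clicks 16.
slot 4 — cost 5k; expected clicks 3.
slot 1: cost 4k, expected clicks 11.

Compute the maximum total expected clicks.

Allowing fractional choices, the relaxed optimum would be about 24.3, but ad slots are indivisible.
slot 3: cost 6 ≤ 9, expected clicks 16.
slot 2 + slot 3: cost 3 + 6 = 9 ≤ 9, expected clicks 4 + 16 = 20.
Best is slot 2 and slot 3 with total expected clicks 20.

20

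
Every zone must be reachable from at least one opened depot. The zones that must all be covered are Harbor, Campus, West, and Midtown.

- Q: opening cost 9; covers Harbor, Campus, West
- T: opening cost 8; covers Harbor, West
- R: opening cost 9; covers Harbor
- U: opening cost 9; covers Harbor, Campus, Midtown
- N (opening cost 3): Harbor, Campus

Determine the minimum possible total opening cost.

The greedy cost-per-new-zone heuristic would pick N, T, and U for 20, but a cheaper cover exists.
Choose T and U: together they cover Harbor, Campus, West, Midtown — every zone.
Total opening cost: 8 + 9 = 17.
No cover costs less than 17.

17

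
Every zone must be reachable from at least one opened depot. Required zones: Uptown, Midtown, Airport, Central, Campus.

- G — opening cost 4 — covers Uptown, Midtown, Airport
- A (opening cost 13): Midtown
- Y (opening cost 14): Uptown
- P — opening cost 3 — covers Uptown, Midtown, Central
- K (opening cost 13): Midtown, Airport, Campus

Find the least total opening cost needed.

The greedy cost-per-new-zone heuristic would pick P, G, and K for 20, but a cheaper cover exists.
Choose P and K: together they cover Uptown, Midtown, Airport, Central, Campus — every zone.
Total opening cost: 3 + 13 = 16.
No cover costs less than 16.

16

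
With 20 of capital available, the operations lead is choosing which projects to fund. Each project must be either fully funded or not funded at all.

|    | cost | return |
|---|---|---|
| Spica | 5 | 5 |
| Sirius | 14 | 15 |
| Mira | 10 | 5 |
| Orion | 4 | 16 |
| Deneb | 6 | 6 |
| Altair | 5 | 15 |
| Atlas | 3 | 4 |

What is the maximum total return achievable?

42

Treat it as a binary knapsack problem.
Orion + Deneb + Altair + Atlas: cost 4 + 6 + 5 + 3 = 18 ≤ 20, return 16 + 6 + 15 + 4 = 41.
Spica + Orion + Deneb + Altair: cost 5 + 4 + 6 + 5 = 20 ≤ 20, return 5 + 16 + 6 + 15 = 42.
Best is Spica, Orion, Deneb, and Altair with total return 42.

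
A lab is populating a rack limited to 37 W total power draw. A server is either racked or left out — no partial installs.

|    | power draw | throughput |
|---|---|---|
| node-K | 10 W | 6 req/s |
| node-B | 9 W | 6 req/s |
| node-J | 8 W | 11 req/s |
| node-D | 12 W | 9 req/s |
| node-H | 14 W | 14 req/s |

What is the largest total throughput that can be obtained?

node-B + node-J + node-H: power draw 9 + 8 + 14 = 31 ≤ 37, throughput 6 + 11 + 14 = 31.
node-J + node-D + node-H: power draw 8 + 12 + 14 = 34 ≤ 37, throughput 11 + 9 + 14 = 34.
Best is node-J, node-D, and node-H with total throughput 34.

34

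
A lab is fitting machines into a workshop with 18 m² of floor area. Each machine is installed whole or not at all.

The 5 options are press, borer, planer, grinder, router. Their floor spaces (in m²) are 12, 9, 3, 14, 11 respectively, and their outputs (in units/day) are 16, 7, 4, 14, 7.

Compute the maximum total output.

Allowing fractional choices, the relaxed optimum would be about 23.0, but machines are indivisible.
planer + grinder: floor space 3 + 14 = 17 ≤ 18, output 4 + 14 = 18.
press: floor space 12 ≤ 18, output 16.
press + planer: floor space 12 + 3 = 15 ≤ 18, output 16 + 4 = 20.
Best is press and planer with total output 20.

20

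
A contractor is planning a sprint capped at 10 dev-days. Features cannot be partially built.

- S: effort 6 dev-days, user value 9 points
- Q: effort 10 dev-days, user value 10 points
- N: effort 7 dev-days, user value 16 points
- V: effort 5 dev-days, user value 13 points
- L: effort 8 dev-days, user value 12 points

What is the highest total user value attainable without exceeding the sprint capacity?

Take N: effort 7 ≤ 10, user value 16.
No other feasible combination does better.

16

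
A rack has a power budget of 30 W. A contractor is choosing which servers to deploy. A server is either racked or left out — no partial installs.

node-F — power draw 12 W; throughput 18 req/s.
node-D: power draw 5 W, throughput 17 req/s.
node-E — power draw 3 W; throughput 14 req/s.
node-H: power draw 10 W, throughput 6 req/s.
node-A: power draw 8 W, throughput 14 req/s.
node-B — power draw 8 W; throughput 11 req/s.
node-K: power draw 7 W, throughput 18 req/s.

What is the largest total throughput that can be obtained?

This is an integer program with binary decision variables.
Allowing fractional choices, the relaxed optimum would be about 73.5, but servers are indivisible.
node-F + node-D + node-E + node-K: power draw 12 + 5 + 3 + 7 = 27 ≤ 30, throughput 18 + 17 + 14 + 18 = 67.
node-F + node-E + node-A + node-K: power draw 12 + 3 + 8 + 7 = 30 ≤ 30, throughput 18 + 14 + 14 + 18 = 64.
Best is node-F, node-D, node-E, and node-K with total throughput 67.

67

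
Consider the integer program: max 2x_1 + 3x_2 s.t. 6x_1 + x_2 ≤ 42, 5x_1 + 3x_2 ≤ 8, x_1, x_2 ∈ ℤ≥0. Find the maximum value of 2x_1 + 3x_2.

6

The continuous relaxation peaks at (0, 2.67) with value 8.00; rounding to a feasible lattice point costs some objective.
(x_1,x_2)=(0,2): 6·0+1·2=2≤42, 5·0+3·2=6≤8, objective 6.
(x_1,x_2)=(1,1): 6·1+1·1=7≤42, 5·1+3·1=8≤8, objective 5.
(x_1,x_2)=(0,1): 6·0+1·1=1≤42, 5·0+3·1=3≤8, objective 3.
No feasible integer point exceeds 6.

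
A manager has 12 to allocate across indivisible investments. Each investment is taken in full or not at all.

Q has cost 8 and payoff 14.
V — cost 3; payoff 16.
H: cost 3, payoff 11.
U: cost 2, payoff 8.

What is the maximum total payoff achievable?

V + H + U: cost 3 + 3 + 2 = 8 ≤ 12, payoff 16 + 11 + 8 = 35.
Q + V: cost 8 + 3 = 11 ≤ 12, payoff 14 + 16 = 30.
V + H: cost 3 + 3 = 6 ≤ 12, payoff 16 + 11 = 27.
Best is V, H, and U with total payoff 35.

35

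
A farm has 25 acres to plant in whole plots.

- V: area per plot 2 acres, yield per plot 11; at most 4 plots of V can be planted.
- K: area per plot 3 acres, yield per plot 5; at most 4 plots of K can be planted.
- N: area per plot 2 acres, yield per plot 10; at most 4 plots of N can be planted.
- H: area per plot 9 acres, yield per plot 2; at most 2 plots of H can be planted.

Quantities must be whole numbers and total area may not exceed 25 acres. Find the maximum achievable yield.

4×V, 3×K, and 4×N: area 25 ≤ 25, yield 4·11 + 3·5 + 4·10 = 99.
4×V, 2×K, and 4×N: area 22 ≤ 25, yield 4·11 + 2·5 + 4·10 = 94.
Best is 99.

99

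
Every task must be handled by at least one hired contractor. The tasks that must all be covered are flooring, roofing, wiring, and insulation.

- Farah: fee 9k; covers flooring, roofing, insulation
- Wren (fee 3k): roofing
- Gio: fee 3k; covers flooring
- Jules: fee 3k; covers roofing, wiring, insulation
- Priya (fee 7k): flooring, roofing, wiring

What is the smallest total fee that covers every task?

This is a weighted set-cover instance.
Choose Gio and Jules: together they cover flooring, roofing, wiring, insulation — every task.
Total fee: 3 + 3 = 6.
No cover costs less than 6.

6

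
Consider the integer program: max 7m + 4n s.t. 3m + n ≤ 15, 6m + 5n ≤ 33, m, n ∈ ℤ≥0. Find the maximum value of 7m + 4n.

The continuous relaxation peaks at (4.67, 1) with value 36.67; rounding to a feasible lattice point costs some objective.
(m,n)=(5,0): 3·5+1·0=15≤15, 6·5+5·0=30≤33, objective 35.
(m,n)=(4,1): 3·4+1·1=13≤15, 6·4+5·1=29≤33, objective 32.
(m,n)=(3,2): 3·3+1·2=11≤15, 6·3+5·2=28≤33, objective 29.
(m,n)=(4,0): 3·4+1·0=12≤15, 6·4+5·0=24≤33, objective 28.
No feasible integer point exceeds 35.

35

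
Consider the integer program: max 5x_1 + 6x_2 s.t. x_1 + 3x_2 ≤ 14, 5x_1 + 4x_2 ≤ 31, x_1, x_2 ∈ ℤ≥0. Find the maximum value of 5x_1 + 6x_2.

34

(x_1,x_2)=(2,4): 1·2+3·4=14≤14, 5·2+4·4=26≤31, objective 34.
(x_1,x_2)=(3,3): 1·3+3·3=12≤14, 5·3+4·3=27≤31, objective 33.
(x_1,x_2)=(4,2): 1·4+3·2=10≤14, 5·4+4·2=28≤31, objective 32.
No feasible integer point exceeds 34.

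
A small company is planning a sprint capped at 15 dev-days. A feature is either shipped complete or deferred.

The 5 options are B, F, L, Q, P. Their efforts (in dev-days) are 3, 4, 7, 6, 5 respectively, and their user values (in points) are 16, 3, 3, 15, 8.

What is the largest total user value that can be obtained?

39

Allowing fractional choices, the relaxed optimum would be about 39.8, but features are indivisible.
B + Q: effort 3 + 6 = 9 ≤ 15, user value 16 + 15 = 31.
B + Q + P: effort 3 + 6 + 5 = 14 ≤ 15, user value 16 + 15 + 8 = 39.
B + F + Q: effort 3 + 4 + 6 = 13 ≤ 15, user value 16 + 3 + 15 = 34.
Best is B, Q, and P with total user value 39.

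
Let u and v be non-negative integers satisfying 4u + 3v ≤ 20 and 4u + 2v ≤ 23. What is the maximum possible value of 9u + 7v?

46

Relaxing integrality, the LP optimum is 46.67 at (u,v) = (0, 6.67), which is not an integer point.
(u,v)=(2,4): 4·2+3·4=20≤20, 4·2+2·4=16≤23, objective 46.
(u,v)=(1,5): 4·1+3·5=19≤20, 4·1+2·5=14≤23, objective 44.
(u,v)=(0,6): 4·0+3·6=18≤20, 4·0+2·6=12≤23, objective 42.
(u,v)=(2,3): 4·2+3·3=17≤20, 4·2+2·3=14≤23, objective 39.
Maximum is 46 at (u,v)=(2,4).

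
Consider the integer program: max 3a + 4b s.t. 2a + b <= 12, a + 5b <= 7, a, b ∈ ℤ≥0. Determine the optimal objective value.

18

The continuous relaxation peaks at (5.89, 0.222) with value 18.56; rounding to a feasible lattice point costs some objective.
(a,b)=(6,0): 2·6+1·0=12≤12, 1·6+5·0=6≤7, objective 18.
(a,b)=(5,0): 2·5+1·0=10≤12, 1·5+5·0=5≤7, objective 15.
(a,b)=(4,0): 2·4+1·0=8≤12, 1·4+5·0=4≤7, objective 12.
Maximum is 18 at (a,b)=(6,0).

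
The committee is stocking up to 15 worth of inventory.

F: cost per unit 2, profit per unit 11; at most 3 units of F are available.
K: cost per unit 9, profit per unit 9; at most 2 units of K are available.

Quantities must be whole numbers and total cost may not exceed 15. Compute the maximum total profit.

This is a bounded integer knapsack.
3×F and 1×K: cost 15 ≤ 15, profit 3·11 + 1·9 = 42.
3×F: cost 6 ≤ 15, profit 3·11 = 33.
Best is 42.

42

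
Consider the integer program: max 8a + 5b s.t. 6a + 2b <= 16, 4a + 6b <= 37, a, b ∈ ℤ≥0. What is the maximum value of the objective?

33

(a,b)=(1,5): 6·1+2·5=16≤16, 4·1+6·5=34≤37, objective 33.
(a,b)=(0,6): 6·0+2·6=12≤16, 4·0+6·6=36≤37, objective 30.
The best lattice point is (1,5), giving 33.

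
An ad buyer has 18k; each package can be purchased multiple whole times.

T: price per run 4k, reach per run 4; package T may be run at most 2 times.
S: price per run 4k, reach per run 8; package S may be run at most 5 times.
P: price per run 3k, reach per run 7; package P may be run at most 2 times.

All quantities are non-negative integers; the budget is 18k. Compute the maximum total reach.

P has the best ratio (7/3); taking only P gives at most 2×7 = 14 (stopped by the supply cap of 2).
Mixing does better — 3×S and 2×P: price 18 ≤ 18, reach 3·8 + 2·7 = 38.

38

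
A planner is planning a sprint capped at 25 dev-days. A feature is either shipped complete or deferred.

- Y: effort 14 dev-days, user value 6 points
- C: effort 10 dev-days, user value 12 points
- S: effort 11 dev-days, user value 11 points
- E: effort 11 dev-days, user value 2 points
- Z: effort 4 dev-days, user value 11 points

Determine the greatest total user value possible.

34

Treat it as a binary knapsack problem.
C + S + Z: effort 10 + 11 + 4 = 25 ≤ 25, user value 12 + 11 + 11 = 34.
C + E + Z: effort 10 + 11 + 4 = 25 ≤ 25, user value 12 + 2 + 11 = 25.
C + Z: effort 10 + 4 = 14 ≤ 25, user value 12 + 11 = 23.
Best is C, S, and Z with total user value 34.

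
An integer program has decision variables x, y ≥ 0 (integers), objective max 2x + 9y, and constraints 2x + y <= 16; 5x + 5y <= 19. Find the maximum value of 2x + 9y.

The continuous relaxation peaks at (0, 3.8) with value 34.20; rounding to a feasible lattice point costs some objective.
(x,y)=(0,3): 2·0+1·3=3≤16, 5·0+5·3=15≤19, objective 27.
(x,y)=(1,2): 2·1+1·2=4≤16, 5·1+5·2=15≤19, objective 20.
No feasible integer point exceeds 27.

27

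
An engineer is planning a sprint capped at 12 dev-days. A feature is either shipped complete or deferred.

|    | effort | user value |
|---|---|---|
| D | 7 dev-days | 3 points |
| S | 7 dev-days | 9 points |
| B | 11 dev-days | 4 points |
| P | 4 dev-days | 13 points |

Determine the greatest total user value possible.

22

Allowing fractional choices, the relaxed optimum would be about 22.4, but features are indivisible.
D + P: effort 7 + 4 = 11 ≤ 12, user value 3 + 13 = 16.
S + P: effort 7 + 4 = 11 ≤ 12, user value 9 + 13 = 22.
Best is S and P with total user value 22.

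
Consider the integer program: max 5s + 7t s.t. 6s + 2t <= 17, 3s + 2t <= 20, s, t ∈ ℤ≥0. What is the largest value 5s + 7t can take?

The continuous relaxation peaks at (0, 8.5) with value 59.50; rounding to a feasible lattice point costs some objective.
(s,t)=(0,8): 6·0+2·8=16≤17, 3·0+2·8=16≤20, objective 56.
(s,t)=(0,7): 6·0+2·7=14≤17, 3·0+2·7=14≤20, objective 49.
The best lattice point is (0,8), giving 56.

56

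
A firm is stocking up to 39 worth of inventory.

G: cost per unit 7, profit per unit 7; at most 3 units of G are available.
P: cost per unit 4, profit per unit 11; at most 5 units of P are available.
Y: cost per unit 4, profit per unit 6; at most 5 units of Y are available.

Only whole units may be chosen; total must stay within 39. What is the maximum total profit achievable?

80

P has the best ratio (11/4); taking only P gives at most 5×11 = 55 (stopped by the supply cap of 5).
Mixing does better — 1×G, 5×P, and 3×Y: cost 39 ≤ 39, profit 1·7 + 5·11 + 3·6 = 80.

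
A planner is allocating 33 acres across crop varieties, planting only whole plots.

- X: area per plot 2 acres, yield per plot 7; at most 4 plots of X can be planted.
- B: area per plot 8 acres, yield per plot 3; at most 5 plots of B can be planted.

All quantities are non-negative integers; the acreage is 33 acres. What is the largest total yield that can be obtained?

37

X has the best ratio (7/2); taking only X gives at most 4×7 = 28 (stopped by the supply cap of 4).
Mixing does better — 4×X and 3×B: area 32 ≤ 33, yield 4·7 + 3·3 = 37.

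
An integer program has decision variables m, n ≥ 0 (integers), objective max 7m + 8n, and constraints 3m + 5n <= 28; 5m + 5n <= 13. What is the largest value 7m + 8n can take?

(m,n)=(0,2): 3·0+5·2=10≤28, 5·0+5·2=10≤13, objective 16.
(m,n)=(1,1): 3·1+5·1=8≤28, 5·1+5·1=10≤13, objective 15.
The best lattice point is (0,2), giving 16.

16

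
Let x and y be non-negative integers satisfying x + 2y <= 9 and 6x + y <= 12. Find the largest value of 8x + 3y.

20

(x,y)=(1,4): 1·1+2·4=9≤9, 6·1+1·4=10≤12, objective 20.
(x,y)=(1,3): 1·1+2·3=7≤9, 6·1+1·3=9≤12, objective 17.
(x,y)=(1,2): 1·1+2·2=5≤9, 6·1+1·2=8≤12, objective 14.
The best lattice point is (1,4), giving 20.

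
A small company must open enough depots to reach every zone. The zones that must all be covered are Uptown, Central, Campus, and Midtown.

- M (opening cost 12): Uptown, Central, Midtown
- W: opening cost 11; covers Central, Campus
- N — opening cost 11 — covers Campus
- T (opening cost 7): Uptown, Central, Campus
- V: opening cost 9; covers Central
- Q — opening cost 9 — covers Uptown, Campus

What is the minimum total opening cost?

19

This is an integer covering problem.
Choose M and T: together they cover Uptown, Central, Campus, Midtown — every zone.
Total opening cost: 12 + 7 = 19.
No cover costs less than 19.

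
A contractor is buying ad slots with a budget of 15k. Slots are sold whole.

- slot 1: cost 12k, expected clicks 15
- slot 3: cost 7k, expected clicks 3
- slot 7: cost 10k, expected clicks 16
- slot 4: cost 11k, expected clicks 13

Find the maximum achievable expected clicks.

slot 1: cost 12 ≤ 15, expected clicks 15.
slot 7: cost 10 ≤ 15, expected clicks 16.
Best is slot 7 with total expected clicks 16.

16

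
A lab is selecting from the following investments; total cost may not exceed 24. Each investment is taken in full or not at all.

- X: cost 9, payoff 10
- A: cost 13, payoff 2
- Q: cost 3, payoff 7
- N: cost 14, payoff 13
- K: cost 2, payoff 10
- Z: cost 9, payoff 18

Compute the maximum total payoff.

45

Allowing fractional choices, the relaxed optimum would be about 45.9, but investments are indivisible.
X + K + Z: cost 9 + 2 + 9 = 20 ≤ 24, payoff 10 + 10 + 18 = 38.
X + Q + K + Z: cost 9 + 3 + 2 + 9 = 23 ≤ 24, payoff 10 + 7 + 10 + 18 = 45.
Q + K + Z: cost 3 + 2 + 9 = 14 ≤ 24, payoff 7 + 10 + 18 = 35.
Best is X, Q, K, and Z with total payoff 45.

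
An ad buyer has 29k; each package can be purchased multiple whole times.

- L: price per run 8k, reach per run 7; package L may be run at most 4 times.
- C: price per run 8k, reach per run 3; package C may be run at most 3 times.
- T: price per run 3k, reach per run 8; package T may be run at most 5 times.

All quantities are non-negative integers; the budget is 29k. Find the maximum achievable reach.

47

This is a bounded integer knapsack.
T has the best ratio (8/3); taking only T gives at most 5×8 = 40 (stopped by the supply cap of 5).
Mixing does better — 1×L and 5×T: price 23 ≤ 29, reach 1·7 + 5·8 = 47.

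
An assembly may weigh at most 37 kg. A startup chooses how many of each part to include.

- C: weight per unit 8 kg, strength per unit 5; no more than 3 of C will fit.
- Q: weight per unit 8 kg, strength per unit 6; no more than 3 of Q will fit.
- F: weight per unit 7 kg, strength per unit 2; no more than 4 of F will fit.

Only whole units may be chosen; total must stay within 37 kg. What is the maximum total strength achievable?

23

Take 1×C and 3×Q: weight 32 ≤ 37, strength 1·5 + 3·6 = 23.
Q has the best ratio (6/8) and is taken to its limit of 3; remaining capacity is filled optimally with the others.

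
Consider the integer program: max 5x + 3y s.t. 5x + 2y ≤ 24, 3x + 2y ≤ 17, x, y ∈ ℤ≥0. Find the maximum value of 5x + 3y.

Relaxing integrality, the LP optimum is 27.25 at (x,y) = (3.5, 3.25), which is not an integer point.
(x,y)=(3,4): 5·3+2·4=23≤24, 3·3+2·4=17≤17, objective 27.
(x,y)=(4,2): 5·4+2·2=24≤24, 3·4+2·2=16≤17, objective 26.
(x,y)=(2,5): 5·2+2·5=20≤24, 3·2+2·5=16≤17, objective 25.
Maximum is 27 at (x,y)=(3,4).

27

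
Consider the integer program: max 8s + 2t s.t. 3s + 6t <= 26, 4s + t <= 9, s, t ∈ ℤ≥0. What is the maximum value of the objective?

(s,t)=(2,1): 3·2+6·1=12≤26, 4·2+1·1=9≤9, objective 18.
(s,t)=(2,0): 3·2+6·0=6≤26, 4·2+1·0=8≤9, objective 16.
(s,t)=(1,2): 3·1+6·2=15≤26, 4·1+1·2=6≤9, objective 12.
The best lattice point is (2,1), giving 18.

18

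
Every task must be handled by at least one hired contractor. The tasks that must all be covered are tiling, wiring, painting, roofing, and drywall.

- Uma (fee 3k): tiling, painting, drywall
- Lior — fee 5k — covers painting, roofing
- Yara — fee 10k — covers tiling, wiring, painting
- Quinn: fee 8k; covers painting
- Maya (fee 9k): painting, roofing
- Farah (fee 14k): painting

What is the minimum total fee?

Choose Uma, Lior, and Yara: together they cover tiling, wiring, painting, roofing, drywall — every task.
Total fee: 3 + 5 + 10 = 18.
No cover costs less than 18.

18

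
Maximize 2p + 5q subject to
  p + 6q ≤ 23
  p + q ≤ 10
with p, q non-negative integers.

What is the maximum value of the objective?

(p,q)=(8,2): 1·8+6·2=20≤23, 1·8+1·2=10≤10, objective 26.
(p,q)=(7,2): 1·7+6·2=19≤23, 1·7+1·2=9≤10, objective 24.
Maximum is 26 at (p,q)=(8,2).

26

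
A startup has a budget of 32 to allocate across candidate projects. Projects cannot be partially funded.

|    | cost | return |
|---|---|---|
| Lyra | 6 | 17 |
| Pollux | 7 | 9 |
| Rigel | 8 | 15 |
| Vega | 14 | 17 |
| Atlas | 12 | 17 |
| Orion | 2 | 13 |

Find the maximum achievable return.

Allowing fractional choices, the relaxed optimum would be about 67.1, but projects are indivisible.
Lyra + Rigel + Atlas + Orion: cost 6 + 8 + 12 + 2 = 28 ≤ 32, return 17 + 15 + 17 + 13 = 62.
Lyra + Rigel + Vega + Orion: cost 6 + 8 + 14 + 2 = 30 ≤ 32, return 17 + 15 + 17 + 13 = 62.
Lyra + Pollux + Atlas + Orion: cost 6 + 7 + 12 + 2 = 27 ≤ 32, return 17 + 9 + 17 + 13 = 56.
The maximum return is 62; one optimal choice is Lyra, Rigel, Atlas, and Orion.

62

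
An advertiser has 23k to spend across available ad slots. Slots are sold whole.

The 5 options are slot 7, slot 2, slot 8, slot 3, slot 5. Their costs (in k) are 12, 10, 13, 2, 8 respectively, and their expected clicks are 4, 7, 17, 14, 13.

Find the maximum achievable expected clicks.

44

Take slot 8, slot 3, and slot 5: cost 13 + 2 + 8 = 23 ≤ 23, expected clicks 17 + 14 + 13 = 44.
No other feasible combination does better.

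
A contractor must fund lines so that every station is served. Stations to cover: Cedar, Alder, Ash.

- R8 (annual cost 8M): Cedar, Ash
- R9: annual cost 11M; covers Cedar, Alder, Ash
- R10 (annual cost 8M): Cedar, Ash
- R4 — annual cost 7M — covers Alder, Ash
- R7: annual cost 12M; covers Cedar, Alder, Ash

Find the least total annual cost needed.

11

The greedy cost-per-new-station heuristic would pick R4 and R8 for 15, but a cheaper cover exists.
R9 alone covers Cedar, Alder, Ash — every station.
Total annual cost: 11.
No cover costs less than 11.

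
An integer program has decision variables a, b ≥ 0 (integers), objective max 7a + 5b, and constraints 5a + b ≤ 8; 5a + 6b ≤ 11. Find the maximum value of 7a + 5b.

The continuous relaxation peaks at (1.48, 0.6) with value 13.36; rounding to a feasible lattice point costs some objective.
(a,b)=(1,1): 5·1+1·1=6≤8, 5·1+6·1=11≤11, objective 12.
(a,b)=(1,0): 5·1+1·0=5≤8, 5·1+6·0=5≤11, objective 7.
(a,b)=(0,1): 5·0+1·1=1≤8, 5·0+6·1=6≤11, objective 5.
No feasible integer point exceeds 12.

12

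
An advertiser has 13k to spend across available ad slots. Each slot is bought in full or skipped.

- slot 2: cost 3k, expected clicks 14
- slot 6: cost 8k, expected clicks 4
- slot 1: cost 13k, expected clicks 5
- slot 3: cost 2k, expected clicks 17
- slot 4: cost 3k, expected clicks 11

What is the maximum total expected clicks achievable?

42

Allowing fractional choices, the relaxed optimum would be about 44.5, but ad slots are indivisible.
slot 2 + slot 6 + slot 3: cost 3 + 8 + 2 = 13 ≤ 13, expected clicks 14 + 4 + 17 = 35.
slot 2 + slot 3 + slot 4: cost 3 + 2 + 3 = 8 ≤ 13, expected clicks 14 + 17 + 11 = 42.
slot 6 + slot 3 + slot 4: cost 8 + 2 + 3 = 13 ≤ 13, expected clicks 4 + 17 + 11 = 32.
Best is slot 2, slot 3, and slot 4 with total expected clicks 42.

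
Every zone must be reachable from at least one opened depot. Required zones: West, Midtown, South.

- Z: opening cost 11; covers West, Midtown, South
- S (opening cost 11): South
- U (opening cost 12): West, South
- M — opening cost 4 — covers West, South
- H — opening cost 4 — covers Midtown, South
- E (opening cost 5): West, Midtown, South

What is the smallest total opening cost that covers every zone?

5

E alone covers West, Midtown, South — every zone.
Total opening cost: 5.
No cover costs less than 5.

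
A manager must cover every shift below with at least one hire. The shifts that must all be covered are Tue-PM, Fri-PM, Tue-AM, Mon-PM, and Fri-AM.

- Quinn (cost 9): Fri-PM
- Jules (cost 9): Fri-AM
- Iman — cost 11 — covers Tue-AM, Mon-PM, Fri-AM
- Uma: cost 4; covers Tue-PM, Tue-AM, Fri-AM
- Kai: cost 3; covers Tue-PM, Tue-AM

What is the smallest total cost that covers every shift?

Choose Quinn, Iman, and Kai: together they cover Tue-PM, Fri-PM, Tue-AM, Mon-PM, Fri-AM — every shift.
Total cost: 9 + 11 + 3 = 23.

23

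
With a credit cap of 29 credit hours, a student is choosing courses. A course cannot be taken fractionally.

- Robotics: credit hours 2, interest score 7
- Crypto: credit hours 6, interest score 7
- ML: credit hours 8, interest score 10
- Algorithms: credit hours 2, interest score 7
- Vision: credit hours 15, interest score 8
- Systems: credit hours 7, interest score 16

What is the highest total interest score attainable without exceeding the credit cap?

47

Allowing fractional choices, the relaxed optimum would be about 49.1, but courses are indivisible.
Robotics + Crypto + ML + Systems: credit hours 2 + 6 + 8 + 7 = 23 ≤ 29, interest score 7 + 7 + 10 + 16 = 40.
Robotics + Crypto + ML + Algorithms + Systems: credit hours 2 + 6 + 8 + 2 + 7 = 25 ≤ 29, interest score 7 + 7 + 10 + 7 + 16 = 47.
Robotics + ML + Algorithms + Systems: credit hours 2 + 8 + 2 + 7 = 19 ≤ 29, interest score 7 + 10 + 7 + 16 = 40.
Best is Robotics, Crypto, ML, Algorithms, and Systems with total interest score 47.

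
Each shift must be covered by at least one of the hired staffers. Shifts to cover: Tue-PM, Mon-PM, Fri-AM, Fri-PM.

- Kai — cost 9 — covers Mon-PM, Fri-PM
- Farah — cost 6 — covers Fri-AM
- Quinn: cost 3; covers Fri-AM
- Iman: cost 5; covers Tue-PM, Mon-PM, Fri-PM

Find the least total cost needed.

Choose Quinn and Iman: together they cover Tue-PM, Mon-PM, Fri-AM, Fri-PM — every shift.
Total cost: 3 + 5 = 8.
No cover costs less than 8.

8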